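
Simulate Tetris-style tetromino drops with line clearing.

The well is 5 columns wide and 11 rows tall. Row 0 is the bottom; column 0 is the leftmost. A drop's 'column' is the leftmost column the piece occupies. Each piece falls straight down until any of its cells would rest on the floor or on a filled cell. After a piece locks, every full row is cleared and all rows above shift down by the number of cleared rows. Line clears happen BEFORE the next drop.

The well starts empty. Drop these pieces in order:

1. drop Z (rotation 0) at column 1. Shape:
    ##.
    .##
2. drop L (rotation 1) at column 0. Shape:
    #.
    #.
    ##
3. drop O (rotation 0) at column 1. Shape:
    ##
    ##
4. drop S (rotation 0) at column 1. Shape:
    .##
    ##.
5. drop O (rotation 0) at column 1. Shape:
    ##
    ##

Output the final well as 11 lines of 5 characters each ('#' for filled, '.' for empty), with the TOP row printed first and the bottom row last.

Drop 1: Z rot0 at col 1 lands with bottom-row=0; cleared 0 line(s) (total 0); column heights now [0 2 2 1 0], max=2
Drop 2: L rot1 at col 0 lands with bottom-row=2; cleared 0 line(s) (total 0); column heights now [5 3 2 1 0], max=5
Drop 3: O rot0 at col 1 lands with bottom-row=3; cleared 0 line(s) (total 0); column heights now [5 5 5 1 0], max=5
Drop 4: S rot0 at col 1 lands with bottom-row=5; cleared 0 line(s) (total 0); column heights now [5 6 7 7 0], max=7
Drop 5: O rot0 at col 1 lands with bottom-row=7; cleared 0 line(s) (total 0); column heights now [5 9 9 7 0], max=9

Answer: .....
.....
.##..
.##..
..##.
.##..
###..
###..
##...
.##..
..##.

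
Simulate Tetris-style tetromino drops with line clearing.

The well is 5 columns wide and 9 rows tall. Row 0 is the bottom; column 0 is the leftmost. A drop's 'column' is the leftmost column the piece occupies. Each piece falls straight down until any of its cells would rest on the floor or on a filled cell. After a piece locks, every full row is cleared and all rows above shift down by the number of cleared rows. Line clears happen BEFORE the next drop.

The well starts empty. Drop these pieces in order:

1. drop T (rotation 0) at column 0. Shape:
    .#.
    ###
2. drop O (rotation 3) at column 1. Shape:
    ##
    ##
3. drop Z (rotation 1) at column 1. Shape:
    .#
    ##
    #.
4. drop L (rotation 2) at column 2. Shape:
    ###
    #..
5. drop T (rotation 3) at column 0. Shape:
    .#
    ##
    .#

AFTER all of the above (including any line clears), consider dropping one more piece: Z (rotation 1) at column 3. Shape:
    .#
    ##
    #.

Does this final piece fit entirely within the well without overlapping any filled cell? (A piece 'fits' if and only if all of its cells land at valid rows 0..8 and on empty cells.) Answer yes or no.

Drop 1: T rot0 at col 0 lands with bottom-row=0; cleared 0 line(s) (total 0); column heights now [1 2 1 0 0], max=2
Drop 2: O rot3 at col 1 lands with bottom-row=2; cleared 0 line(s) (total 0); column heights now [1 4 4 0 0], max=4
Drop 3: Z rot1 at col 1 lands with bottom-row=4; cleared 0 line(s) (total 0); column heights now [1 6 7 0 0], max=7
Drop 4: L rot2 at col 2 lands with bottom-row=7; cleared 0 line(s) (total 0); column heights now [1 6 9 9 9], max=9
Drop 5: T rot3 at col 0 lands with bottom-row=6; cleared 0 line(s) (total 0); column heights now [8 9 9 9 9], max=9
Test piece Z rot1 at col 3 (width 2): heights before test = [8 9 9 9 9]; fits = False

Answer: no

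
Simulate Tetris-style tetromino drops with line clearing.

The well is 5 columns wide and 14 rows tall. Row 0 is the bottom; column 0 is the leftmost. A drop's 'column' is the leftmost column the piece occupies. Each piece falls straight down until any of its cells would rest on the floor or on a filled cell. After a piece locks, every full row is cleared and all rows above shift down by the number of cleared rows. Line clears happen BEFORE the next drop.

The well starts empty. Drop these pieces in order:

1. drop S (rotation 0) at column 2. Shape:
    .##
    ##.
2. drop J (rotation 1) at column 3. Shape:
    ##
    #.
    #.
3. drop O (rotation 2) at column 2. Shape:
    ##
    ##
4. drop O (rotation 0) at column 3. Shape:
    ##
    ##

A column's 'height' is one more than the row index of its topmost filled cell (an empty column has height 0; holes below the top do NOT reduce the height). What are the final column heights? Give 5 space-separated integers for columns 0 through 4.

Drop 1: S rot0 at col 2 lands with bottom-row=0; cleared 0 line(s) (total 0); column heights now [0 0 1 2 2], max=2
Drop 2: J rot1 at col 3 lands with bottom-row=2; cleared 0 line(s) (total 0); column heights now [0 0 1 5 5], max=5
Drop 3: O rot2 at col 2 lands with bottom-row=5; cleared 0 line(s) (total 0); column heights now [0 0 7 7 5], max=7
Drop 4: O rot0 at col 3 lands with bottom-row=7; cleared 0 line(s) (total 0); column heights now [0 0 7 9 9], max=9

Answer: 0 0 7 9 9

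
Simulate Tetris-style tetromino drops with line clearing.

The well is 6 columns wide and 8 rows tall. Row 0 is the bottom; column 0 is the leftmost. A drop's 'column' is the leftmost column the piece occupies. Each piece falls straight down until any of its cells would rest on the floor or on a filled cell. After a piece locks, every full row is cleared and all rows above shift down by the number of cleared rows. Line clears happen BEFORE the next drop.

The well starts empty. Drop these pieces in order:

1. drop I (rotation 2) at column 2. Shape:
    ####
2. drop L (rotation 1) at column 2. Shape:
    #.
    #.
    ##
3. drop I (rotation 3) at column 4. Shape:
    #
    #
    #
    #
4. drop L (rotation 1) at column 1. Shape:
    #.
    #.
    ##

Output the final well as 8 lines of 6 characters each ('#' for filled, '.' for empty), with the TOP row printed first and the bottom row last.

Answer: ......
.#....
.#....
.##.#.
..#.#.
..#.#.
..###.
..####

Derivation:
Drop 1: I rot2 at col 2 lands with bottom-row=0; cleared 0 line(s) (total 0); column heights now [0 0 1 1 1 1], max=1
Drop 2: L rot1 at col 2 lands with bottom-row=1; cleared 0 line(s) (total 0); column heights now [0 0 4 2 1 1], max=4
Drop 3: I rot3 at col 4 lands with bottom-row=1; cleared 0 line(s) (total 0); column heights now [0 0 4 2 5 1], max=5
Drop 4: L rot1 at col 1 lands with bottom-row=4; cleared 0 line(s) (total 0); column heights now [0 7 5 2 5 1], max=7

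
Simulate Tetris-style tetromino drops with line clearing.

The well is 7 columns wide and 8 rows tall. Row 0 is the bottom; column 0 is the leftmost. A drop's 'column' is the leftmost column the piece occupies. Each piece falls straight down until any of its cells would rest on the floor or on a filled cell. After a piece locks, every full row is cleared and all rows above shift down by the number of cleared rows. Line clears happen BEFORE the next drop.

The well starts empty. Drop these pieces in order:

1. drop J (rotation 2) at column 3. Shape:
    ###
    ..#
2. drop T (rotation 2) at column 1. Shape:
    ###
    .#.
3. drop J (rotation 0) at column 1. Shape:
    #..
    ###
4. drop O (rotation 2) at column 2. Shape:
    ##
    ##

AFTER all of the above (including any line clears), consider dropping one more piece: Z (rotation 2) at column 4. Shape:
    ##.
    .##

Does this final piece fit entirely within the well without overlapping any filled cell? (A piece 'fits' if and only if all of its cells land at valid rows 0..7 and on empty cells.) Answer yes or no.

Drop 1: J rot2 at col 3 lands with bottom-row=0; cleared 0 line(s) (total 0); column heights now [0 0 0 2 2 2 0], max=2
Drop 2: T rot2 at col 1 lands with bottom-row=1; cleared 0 line(s) (total 0); column heights now [0 3 3 3 2 2 0], max=3
Drop 3: J rot0 at col 1 lands with bottom-row=3; cleared 0 line(s) (total 0); column heights now [0 5 4 4 2 2 0], max=5
Drop 4: O rot2 at col 2 lands with bottom-row=4; cleared 0 line(s) (total 0); column heights now [0 5 6 6 2 2 0], max=6
Test piece Z rot2 at col 4 (width 3): heights before test = [0 5 6 6 2 2 0]; fits = True

Answer: yes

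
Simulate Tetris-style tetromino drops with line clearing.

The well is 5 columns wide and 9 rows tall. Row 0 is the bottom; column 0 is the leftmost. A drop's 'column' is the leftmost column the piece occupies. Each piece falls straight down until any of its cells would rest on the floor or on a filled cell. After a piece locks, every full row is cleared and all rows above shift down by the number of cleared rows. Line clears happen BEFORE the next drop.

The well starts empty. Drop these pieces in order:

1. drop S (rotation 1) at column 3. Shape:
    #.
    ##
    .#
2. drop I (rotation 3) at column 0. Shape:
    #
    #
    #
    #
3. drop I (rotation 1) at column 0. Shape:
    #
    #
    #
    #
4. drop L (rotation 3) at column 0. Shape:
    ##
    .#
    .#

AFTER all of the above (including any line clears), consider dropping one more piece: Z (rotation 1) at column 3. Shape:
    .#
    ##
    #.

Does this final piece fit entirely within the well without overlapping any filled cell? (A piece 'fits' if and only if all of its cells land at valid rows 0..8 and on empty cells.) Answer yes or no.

Answer: yes

Derivation:
Drop 1: S rot1 at col 3 lands with bottom-row=0; cleared 0 line(s) (total 0); column heights now [0 0 0 3 2], max=3
Drop 2: I rot3 at col 0 lands with bottom-row=0; cleared 0 line(s) (total 0); column heights now [4 0 0 3 2], max=4
Drop 3: I rot1 at col 0 lands with bottom-row=4; cleared 0 line(s) (total 0); column heights now [8 0 0 3 2], max=8
Drop 4: L rot3 at col 0 lands with bottom-row=6; cleared 0 line(s) (total 0); column heights now [9 9 0 3 2], max=9
Test piece Z rot1 at col 3 (width 2): heights before test = [9 9 0 3 2]; fits = True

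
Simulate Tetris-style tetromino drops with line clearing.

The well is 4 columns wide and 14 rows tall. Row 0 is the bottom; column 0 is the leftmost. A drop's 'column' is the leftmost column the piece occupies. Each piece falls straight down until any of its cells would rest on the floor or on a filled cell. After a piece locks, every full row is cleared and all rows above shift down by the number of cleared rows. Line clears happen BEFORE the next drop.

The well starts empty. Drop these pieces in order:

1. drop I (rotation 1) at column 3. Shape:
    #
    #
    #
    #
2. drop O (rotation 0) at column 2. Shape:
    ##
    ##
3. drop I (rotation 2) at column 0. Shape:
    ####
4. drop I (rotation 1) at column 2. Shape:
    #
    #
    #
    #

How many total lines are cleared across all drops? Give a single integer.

Answer: 1

Derivation:
Drop 1: I rot1 at col 3 lands with bottom-row=0; cleared 0 line(s) (total 0); column heights now [0 0 0 4], max=4
Drop 2: O rot0 at col 2 lands with bottom-row=4; cleared 0 line(s) (total 0); column heights now [0 0 6 6], max=6
Drop 3: I rot2 at col 0 lands with bottom-row=6; cleared 1 line(s) (total 1); column heights now [0 0 6 6], max=6
Drop 4: I rot1 at col 2 lands with bottom-row=6; cleared 0 line(s) (total 1); column heights now [0 0 10 6], max=10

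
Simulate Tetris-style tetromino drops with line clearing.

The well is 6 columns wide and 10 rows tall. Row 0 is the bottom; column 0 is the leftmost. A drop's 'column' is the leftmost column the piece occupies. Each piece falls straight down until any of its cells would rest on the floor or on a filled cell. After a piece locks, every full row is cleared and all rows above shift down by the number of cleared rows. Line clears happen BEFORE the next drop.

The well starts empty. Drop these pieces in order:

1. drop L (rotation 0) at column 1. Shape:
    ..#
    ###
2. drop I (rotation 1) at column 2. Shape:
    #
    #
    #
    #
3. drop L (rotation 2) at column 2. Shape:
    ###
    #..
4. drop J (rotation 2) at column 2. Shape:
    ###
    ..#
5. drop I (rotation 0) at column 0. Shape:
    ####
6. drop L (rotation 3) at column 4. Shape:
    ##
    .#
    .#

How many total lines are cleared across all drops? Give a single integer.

Drop 1: L rot0 at col 1 lands with bottom-row=0; cleared 0 line(s) (total 0); column heights now [0 1 1 2 0 0], max=2
Drop 2: I rot1 at col 2 lands with bottom-row=1; cleared 0 line(s) (total 0); column heights now [0 1 5 2 0 0], max=5
Drop 3: L rot2 at col 2 lands with bottom-row=5; cleared 0 line(s) (total 0); column heights now [0 1 7 7 7 0], max=7
Drop 4: J rot2 at col 2 lands with bottom-row=7; cleared 0 line(s) (total 0); column heights now [0 1 9 9 9 0], max=9
Drop 5: I rot0 at col 0 lands with bottom-row=9; cleared 0 line(s) (total 0); column heights now [10 10 10 10 9 0], max=10
Drop 6: L rot3 at col 4 lands with bottom-row=7; cleared 1 line(s) (total 1); column heights now [0 1 9 9 9 9], max=9

Answer: 1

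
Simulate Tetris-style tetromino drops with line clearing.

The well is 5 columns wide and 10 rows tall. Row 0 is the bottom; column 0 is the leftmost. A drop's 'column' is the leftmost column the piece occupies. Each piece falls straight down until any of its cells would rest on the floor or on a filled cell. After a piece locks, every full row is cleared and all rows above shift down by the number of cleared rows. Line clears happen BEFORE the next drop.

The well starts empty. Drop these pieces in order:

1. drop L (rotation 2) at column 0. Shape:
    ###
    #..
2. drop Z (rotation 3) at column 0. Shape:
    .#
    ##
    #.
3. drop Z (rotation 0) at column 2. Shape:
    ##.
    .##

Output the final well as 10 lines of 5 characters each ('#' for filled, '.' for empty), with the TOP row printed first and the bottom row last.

Drop 1: L rot2 at col 0 lands with bottom-row=0; cleared 0 line(s) (total 0); column heights now [2 2 2 0 0], max=2
Drop 2: Z rot3 at col 0 lands with bottom-row=2; cleared 0 line(s) (total 0); column heights now [4 5 2 0 0], max=5
Drop 3: Z rot0 at col 2 lands with bottom-row=1; cleared 1 line(s) (total 1); column heights now [3 4 2 2 0], max=4

Answer: .....
.....
.....
.....
.....
.....
.#...
##...
#.##.
#....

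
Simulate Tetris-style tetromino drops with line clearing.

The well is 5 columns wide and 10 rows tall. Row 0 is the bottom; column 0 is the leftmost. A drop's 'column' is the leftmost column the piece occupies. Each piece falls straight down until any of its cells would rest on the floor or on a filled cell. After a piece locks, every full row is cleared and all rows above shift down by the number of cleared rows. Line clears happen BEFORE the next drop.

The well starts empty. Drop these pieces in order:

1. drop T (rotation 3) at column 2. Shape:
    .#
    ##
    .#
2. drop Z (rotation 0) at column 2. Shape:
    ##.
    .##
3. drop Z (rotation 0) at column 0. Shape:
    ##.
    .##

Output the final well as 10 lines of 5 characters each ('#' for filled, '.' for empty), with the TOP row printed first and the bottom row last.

Answer: .....
.....
.....
##...
.##..
..##.
...##
...#.
..##.
...#.

Derivation:
Drop 1: T rot3 at col 2 lands with bottom-row=0; cleared 0 line(s) (total 0); column heights now [0 0 2 3 0], max=3
Drop 2: Z rot0 at col 2 lands with bottom-row=3; cleared 0 line(s) (total 0); column heights now [0 0 5 5 4], max=5
Drop 3: Z rot0 at col 0 lands with bottom-row=5; cleared 0 line(s) (total 0); column heights now [7 7 6 5 4], max=7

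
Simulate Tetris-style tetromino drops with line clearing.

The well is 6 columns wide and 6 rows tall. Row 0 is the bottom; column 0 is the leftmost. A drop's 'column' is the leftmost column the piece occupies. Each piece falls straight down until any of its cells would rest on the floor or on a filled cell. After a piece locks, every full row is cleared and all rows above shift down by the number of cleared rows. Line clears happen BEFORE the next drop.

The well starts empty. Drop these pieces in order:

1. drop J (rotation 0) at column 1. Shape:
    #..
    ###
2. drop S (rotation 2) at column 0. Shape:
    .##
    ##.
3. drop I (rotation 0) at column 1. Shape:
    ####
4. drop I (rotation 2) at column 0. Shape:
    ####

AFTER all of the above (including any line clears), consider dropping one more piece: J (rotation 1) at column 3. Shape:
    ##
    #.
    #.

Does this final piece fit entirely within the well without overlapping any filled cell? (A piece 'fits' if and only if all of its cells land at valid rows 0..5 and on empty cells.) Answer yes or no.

Answer: no

Derivation:
Drop 1: J rot0 at col 1 lands with bottom-row=0; cleared 0 line(s) (total 0); column heights now [0 2 1 1 0 0], max=2
Drop 2: S rot2 at col 0 lands with bottom-row=2; cleared 0 line(s) (total 0); column heights now [3 4 4 1 0 0], max=4
Drop 3: I rot0 at col 1 lands with bottom-row=4; cleared 0 line(s) (total 0); column heights now [3 5 5 5 5 0], max=5
Drop 4: I rot2 at col 0 lands with bottom-row=5; cleared 0 line(s) (total 0); column heights now [6 6 6 6 5 0], max=6
Test piece J rot1 at col 3 (width 2): heights before test = [6 6 6 6 5 0]; fits = False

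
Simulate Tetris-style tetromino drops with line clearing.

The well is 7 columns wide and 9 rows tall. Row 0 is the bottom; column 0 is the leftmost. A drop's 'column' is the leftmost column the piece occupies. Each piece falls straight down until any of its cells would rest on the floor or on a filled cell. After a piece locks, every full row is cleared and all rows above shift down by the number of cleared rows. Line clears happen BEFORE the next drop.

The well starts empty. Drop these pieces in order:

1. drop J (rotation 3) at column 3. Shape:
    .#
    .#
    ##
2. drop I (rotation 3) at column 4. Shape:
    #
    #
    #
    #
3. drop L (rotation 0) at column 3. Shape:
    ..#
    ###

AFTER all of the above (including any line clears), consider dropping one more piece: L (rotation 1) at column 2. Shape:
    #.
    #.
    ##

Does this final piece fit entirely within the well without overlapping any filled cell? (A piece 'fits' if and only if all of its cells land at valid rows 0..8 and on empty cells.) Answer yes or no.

Drop 1: J rot3 at col 3 lands with bottom-row=0; cleared 0 line(s) (total 0); column heights now [0 0 0 1 3 0 0], max=3
Drop 2: I rot3 at col 4 lands with bottom-row=3; cleared 0 line(s) (total 0); column heights now [0 0 0 1 7 0 0], max=7
Drop 3: L rot0 at col 3 lands with bottom-row=7; cleared 0 line(s) (total 0); column heights now [0 0 0 8 8 9 0], max=9
Test piece L rot1 at col 2 (width 2): heights before test = [0 0 0 8 8 9 0]; fits = False

Answer: no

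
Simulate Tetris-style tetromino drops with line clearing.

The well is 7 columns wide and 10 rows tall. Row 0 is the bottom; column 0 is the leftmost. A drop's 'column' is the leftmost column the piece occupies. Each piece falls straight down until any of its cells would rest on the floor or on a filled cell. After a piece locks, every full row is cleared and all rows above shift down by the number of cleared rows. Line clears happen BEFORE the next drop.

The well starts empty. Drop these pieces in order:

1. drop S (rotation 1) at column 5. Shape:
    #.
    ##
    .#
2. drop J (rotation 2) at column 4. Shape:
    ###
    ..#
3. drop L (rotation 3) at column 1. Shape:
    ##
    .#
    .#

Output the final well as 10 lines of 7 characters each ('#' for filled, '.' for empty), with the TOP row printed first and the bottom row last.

Answer: .......
.......
.......
.......
.......
.......
....###
.##..##
..#..##
..#...#

Derivation:
Drop 1: S rot1 at col 5 lands with bottom-row=0; cleared 0 line(s) (total 0); column heights now [0 0 0 0 0 3 2], max=3
Drop 2: J rot2 at col 4 lands with bottom-row=2; cleared 0 line(s) (total 0); column heights now [0 0 0 0 4 4 4], max=4
Drop 3: L rot3 at col 1 lands with bottom-row=0; cleared 0 line(s) (total 0); column heights now [0 3 3 0 4 4 4], max=4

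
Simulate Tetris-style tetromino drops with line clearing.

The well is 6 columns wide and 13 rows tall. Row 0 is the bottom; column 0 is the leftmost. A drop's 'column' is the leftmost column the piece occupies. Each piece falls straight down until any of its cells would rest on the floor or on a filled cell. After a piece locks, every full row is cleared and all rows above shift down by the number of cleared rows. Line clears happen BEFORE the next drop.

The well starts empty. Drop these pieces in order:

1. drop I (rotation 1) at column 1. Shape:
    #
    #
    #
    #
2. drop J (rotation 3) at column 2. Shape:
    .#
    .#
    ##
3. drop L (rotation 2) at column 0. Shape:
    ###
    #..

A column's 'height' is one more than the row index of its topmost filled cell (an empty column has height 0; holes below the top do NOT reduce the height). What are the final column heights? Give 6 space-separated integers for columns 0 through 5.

Answer: 5 5 5 3 0 0

Derivation:
Drop 1: I rot1 at col 1 lands with bottom-row=0; cleared 0 line(s) (total 0); column heights now [0 4 0 0 0 0], max=4
Drop 2: J rot3 at col 2 lands with bottom-row=0; cleared 0 line(s) (total 0); column heights now [0 4 1 3 0 0], max=4
Drop 3: L rot2 at col 0 lands with bottom-row=3; cleared 0 line(s) (total 0); column heights now [5 5 5 3 0 0], max=5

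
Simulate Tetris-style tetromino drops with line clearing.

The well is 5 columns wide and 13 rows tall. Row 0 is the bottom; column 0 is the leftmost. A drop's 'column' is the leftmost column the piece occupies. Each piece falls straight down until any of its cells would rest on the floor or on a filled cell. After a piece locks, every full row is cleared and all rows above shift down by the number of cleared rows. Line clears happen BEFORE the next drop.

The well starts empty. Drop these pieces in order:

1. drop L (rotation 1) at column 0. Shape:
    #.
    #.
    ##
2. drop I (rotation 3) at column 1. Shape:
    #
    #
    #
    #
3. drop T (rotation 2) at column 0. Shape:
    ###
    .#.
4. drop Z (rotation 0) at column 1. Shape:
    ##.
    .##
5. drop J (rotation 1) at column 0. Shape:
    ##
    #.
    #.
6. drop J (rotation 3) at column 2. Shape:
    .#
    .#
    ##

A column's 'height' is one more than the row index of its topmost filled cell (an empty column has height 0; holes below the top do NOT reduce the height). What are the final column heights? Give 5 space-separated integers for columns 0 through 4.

Answer: 10 10 10 12 0

Derivation:
Drop 1: L rot1 at col 0 lands with bottom-row=0; cleared 0 line(s) (total 0); column heights now [3 1 0 0 0], max=3
Drop 2: I rot3 at col 1 lands with bottom-row=1; cleared 0 line(s) (total 0); column heights now [3 5 0 0 0], max=5
Drop 3: T rot2 at col 0 lands with bottom-row=5; cleared 0 line(s) (total 0); column heights now [7 7 7 0 0], max=7
Drop 4: Z rot0 at col 1 lands with bottom-row=7; cleared 0 line(s) (total 0); column heights now [7 9 9 8 0], max=9
Drop 5: J rot1 at col 0 lands with bottom-row=7; cleared 0 line(s) (total 0); column heights now [10 10 9 8 0], max=10
Drop 6: J rot3 at col 2 lands with bottom-row=9; cleared 0 line(s) (total 0); column heights now [10 10 10 12 0], max=12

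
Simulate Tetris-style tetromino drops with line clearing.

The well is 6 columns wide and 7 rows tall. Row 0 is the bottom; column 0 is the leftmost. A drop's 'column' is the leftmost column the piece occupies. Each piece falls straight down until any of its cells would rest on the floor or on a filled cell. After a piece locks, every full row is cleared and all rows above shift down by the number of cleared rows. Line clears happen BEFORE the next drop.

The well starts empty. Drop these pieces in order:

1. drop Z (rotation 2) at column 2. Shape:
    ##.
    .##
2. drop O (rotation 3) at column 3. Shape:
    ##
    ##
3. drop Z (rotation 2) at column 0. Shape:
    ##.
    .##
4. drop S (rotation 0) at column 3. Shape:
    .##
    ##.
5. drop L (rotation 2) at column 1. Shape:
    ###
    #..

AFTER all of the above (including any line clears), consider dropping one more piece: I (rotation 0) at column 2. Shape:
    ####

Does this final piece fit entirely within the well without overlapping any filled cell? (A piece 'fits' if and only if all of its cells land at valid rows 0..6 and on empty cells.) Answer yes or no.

Answer: yes

Derivation:
Drop 1: Z rot2 at col 2 lands with bottom-row=0; cleared 0 line(s) (total 0); column heights now [0 0 2 2 1 0], max=2
Drop 2: O rot3 at col 3 lands with bottom-row=2; cleared 0 line(s) (total 0); column heights now [0 0 2 4 4 0], max=4
Drop 3: Z rot2 at col 0 lands with bottom-row=2; cleared 0 line(s) (total 0); column heights now [4 4 3 4 4 0], max=4
Drop 4: S rot0 at col 3 lands with bottom-row=4; cleared 0 line(s) (total 0); column heights now [4 4 3 5 6 6], max=6
Drop 5: L rot2 at col 1 lands with bottom-row=4; cleared 0 line(s) (total 0); column heights now [4 6 6 6 6 6], max=6
Test piece I rot0 at col 2 (width 4): heights before test = [4 6 6 6 6 6]; fits = True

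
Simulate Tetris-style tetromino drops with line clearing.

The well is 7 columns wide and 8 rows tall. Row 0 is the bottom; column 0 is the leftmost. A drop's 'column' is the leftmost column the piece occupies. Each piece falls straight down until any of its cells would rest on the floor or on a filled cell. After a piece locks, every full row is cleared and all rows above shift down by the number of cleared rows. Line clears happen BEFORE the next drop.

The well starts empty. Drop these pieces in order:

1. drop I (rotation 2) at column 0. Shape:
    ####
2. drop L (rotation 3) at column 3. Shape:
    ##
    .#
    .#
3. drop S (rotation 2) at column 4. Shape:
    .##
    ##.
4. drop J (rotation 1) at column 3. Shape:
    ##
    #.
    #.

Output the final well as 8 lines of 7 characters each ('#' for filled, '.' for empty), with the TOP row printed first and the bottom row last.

Answer: .......
.......
...##..
...#.##
...###.
...##..
....#..
#####..

Derivation:
Drop 1: I rot2 at col 0 lands with bottom-row=0; cleared 0 line(s) (total 0); column heights now [1 1 1 1 0 0 0], max=1
Drop 2: L rot3 at col 3 lands with bottom-row=0; cleared 0 line(s) (total 0); column heights now [1 1 1 3 3 0 0], max=3
Drop 3: S rot2 at col 4 lands with bottom-row=3; cleared 0 line(s) (total 0); column heights now [1 1 1 3 4 5 5], max=5
Drop 4: J rot1 at col 3 lands with bottom-row=3; cleared 0 line(s) (total 0); column heights now [1 1 1 6 6 5 5], max=6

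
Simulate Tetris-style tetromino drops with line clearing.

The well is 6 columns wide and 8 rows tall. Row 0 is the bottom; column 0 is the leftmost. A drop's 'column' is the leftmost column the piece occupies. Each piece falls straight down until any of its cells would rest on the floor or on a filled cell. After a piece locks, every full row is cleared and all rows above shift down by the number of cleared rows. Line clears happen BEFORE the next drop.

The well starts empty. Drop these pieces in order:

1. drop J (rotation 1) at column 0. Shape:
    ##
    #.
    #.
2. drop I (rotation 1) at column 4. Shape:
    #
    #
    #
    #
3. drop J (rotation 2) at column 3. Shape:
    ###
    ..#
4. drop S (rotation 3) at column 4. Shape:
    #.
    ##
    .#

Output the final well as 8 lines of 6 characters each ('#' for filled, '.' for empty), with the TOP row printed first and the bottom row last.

Answer: ....#.
....##
.....#
...###
....##
##..#.
#...#.
#...#.

Derivation:
Drop 1: J rot1 at col 0 lands with bottom-row=0; cleared 0 line(s) (total 0); column heights now [3 3 0 0 0 0], max=3
Drop 2: I rot1 at col 4 lands with bottom-row=0; cleared 0 line(s) (total 0); column heights now [3 3 0 0 4 0], max=4
Drop 3: J rot2 at col 3 lands with bottom-row=3; cleared 0 line(s) (total 0); column heights now [3 3 0 5 5 5], max=5
Drop 4: S rot3 at col 4 lands with bottom-row=5; cleared 0 line(s) (total 0); column heights now [3 3 0 5 8 7], max=8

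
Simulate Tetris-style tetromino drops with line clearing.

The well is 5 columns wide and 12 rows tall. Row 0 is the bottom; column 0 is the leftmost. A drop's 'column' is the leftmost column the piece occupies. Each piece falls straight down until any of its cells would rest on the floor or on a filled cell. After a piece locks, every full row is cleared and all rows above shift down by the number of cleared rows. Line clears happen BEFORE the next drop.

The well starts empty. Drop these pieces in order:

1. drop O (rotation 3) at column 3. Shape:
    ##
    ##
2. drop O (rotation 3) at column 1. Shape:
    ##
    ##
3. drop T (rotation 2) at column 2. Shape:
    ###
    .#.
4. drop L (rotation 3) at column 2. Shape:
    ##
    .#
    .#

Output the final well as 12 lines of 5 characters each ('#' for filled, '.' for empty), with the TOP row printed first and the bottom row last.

Answer: .....
.....
.....
.....
.....
..##.
...#.
...#.
..###
...#.
.####
.####

Derivation:
Drop 1: O rot3 at col 3 lands with bottom-row=0; cleared 0 line(s) (total 0); column heights now [0 0 0 2 2], max=2
Drop 2: O rot3 at col 1 lands with bottom-row=0; cleared 0 line(s) (total 0); column heights now [0 2 2 2 2], max=2
Drop 3: T rot2 at col 2 lands with bottom-row=2; cleared 0 line(s) (total 0); column heights now [0 2 4 4 4], max=4
Drop 4: L rot3 at col 2 lands with bottom-row=4; cleared 0 line(s) (total 0); column heights now [0 2 7 7 4], max=7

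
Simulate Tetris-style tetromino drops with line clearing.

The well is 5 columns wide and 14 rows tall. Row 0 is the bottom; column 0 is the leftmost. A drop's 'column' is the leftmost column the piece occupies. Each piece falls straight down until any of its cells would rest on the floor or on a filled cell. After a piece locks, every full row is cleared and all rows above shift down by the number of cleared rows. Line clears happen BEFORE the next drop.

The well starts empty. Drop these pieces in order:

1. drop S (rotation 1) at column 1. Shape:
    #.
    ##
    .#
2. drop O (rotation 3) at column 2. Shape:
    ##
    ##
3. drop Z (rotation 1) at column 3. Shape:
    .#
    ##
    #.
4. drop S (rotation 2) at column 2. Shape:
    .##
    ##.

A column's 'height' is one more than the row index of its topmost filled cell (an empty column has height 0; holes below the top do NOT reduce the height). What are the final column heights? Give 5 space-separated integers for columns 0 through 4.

Answer: 0 3 7 8 8

Derivation:
Drop 1: S rot1 at col 1 lands with bottom-row=0; cleared 0 line(s) (total 0); column heights now [0 3 2 0 0], max=3
Drop 2: O rot3 at col 2 lands with bottom-row=2; cleared 0 line(s) (total 0); column heights now [0 3 4 4 0], max=4
Drop 3: Z rot1 at col 3 lands with bottom-row=4; cleared 0 line(s) (total 0); column heights now [0 3 4 6 7], max=7
Drop 4: S rot2 at col 2 lands with bottom-row=6; cleared 0 line(s) (total 0); column heights now [0 3 7 8 8], max=8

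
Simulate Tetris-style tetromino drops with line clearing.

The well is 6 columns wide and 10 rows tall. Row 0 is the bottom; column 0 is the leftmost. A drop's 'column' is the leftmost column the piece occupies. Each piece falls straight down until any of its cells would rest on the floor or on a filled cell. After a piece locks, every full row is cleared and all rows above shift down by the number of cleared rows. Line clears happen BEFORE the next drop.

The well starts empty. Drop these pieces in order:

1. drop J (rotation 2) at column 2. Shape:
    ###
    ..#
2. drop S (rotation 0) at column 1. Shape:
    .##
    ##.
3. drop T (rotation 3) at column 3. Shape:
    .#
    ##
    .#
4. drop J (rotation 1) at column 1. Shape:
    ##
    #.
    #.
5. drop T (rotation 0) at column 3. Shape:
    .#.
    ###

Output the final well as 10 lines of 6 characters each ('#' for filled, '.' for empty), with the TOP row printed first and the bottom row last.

Answer: ......
......
....#.
...###
.##.#.
.#.##.
.####.
.##...
..###.
....#.

Derivation:
Drop 1: J rot2 at col 2 lands with bottom-row=0; cleared 0 line(s) (total 0); column heights now [0 0 2 2 2 0], max=2
Drop 2: S rot0 at col 1 lands with bottom-row=2; cleared 0 line(s) (total 0); column heights now [0 3 4 4 2 0], max=4
Drop 3: T rot3 at col 3 lands with bottom-row=3; cleared 0 line(s) (total 0); column heights now [0 3 4 5 6 0], max=6
Drop 4: J rot1 at col 1 lands with bottom-row=3; cleared 0 line(s) (total 0); column heights now [0 6 6 5 6 0], max=6
Drop 5: T rot0 at col 3 lands with bottom-row=6; cleared 0 line(s) (total 0); column heights now [0 6 6 7 8 7], max=8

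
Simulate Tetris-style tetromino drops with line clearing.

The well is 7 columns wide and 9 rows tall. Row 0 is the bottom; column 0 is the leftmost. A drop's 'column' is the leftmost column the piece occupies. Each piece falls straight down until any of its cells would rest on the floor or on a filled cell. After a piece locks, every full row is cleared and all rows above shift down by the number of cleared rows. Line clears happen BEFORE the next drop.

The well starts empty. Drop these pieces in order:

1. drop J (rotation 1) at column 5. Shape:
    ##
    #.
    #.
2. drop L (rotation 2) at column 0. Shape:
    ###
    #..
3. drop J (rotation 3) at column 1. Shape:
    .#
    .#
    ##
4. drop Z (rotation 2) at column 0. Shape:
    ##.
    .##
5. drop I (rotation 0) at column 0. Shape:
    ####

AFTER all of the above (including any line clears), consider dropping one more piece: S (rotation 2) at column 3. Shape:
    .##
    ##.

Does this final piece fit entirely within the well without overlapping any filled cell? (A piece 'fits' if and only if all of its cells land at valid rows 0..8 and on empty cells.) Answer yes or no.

Answer: no

Derivation:
Drop 1: J rot1 at col 5 lands with bottom-row=0; cleared 0 line(s) (total 0); column heights now [0 0 0 0 0 3 3], max=3
Drop 2: L rot2 at col 0 lands with bottom-row=0; cleared 0 line(s) (total 0); column heights now [2 2 2 0 0 3 3], max=3
Drop 3: J rot3 at col 1 lands with bottom-row=2; cleared 0 line(s) (total 0); column heights now [2 3 5 0 0 3 3], max=5
Drop 4: Z rot2 at col 0 lands with bottom-row=5; cleared 0 line(s) (total 0); column heights now [7 7 6 0 0 3 3], max=7
Drop 5: I rot0 at col 0 lands with bottom-row=7; cleared 0 line(s) (total 0); column heights now [8 8 8 8 0 3 3], max=8
Test piece S rot2 at col 3 (width 3): heights before test = [8 8 8 8 0 3 3]; fits = False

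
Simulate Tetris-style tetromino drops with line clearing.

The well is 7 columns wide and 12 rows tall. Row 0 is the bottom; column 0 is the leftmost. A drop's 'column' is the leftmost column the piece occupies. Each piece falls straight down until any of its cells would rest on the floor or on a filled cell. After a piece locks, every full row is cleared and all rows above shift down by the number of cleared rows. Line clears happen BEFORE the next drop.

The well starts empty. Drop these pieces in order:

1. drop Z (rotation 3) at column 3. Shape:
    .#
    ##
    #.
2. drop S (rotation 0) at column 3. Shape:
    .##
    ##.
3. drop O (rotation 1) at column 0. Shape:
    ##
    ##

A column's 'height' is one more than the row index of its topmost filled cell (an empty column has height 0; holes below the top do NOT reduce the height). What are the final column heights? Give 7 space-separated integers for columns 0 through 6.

Drop 1: Z rot3 at col 3 lands with bottom-row=0; cleared 0 line(s) (total 0); column heights now [0 0 0 2 3 0 0], max=3
Drop 2: S rot0 at col 3 lands with bottom-row=3; cleared 0 line(s) (total 0); column heights now [0 0 0 4 5 5 0], max=5
Drop 3: O rot1 at col 0 lands with bottom-row=0; cleared 0 line(s) (total 0); column heights now [2 2 0 4 5 5 0], max=5

Answer: 2 2 0 4 5 5 0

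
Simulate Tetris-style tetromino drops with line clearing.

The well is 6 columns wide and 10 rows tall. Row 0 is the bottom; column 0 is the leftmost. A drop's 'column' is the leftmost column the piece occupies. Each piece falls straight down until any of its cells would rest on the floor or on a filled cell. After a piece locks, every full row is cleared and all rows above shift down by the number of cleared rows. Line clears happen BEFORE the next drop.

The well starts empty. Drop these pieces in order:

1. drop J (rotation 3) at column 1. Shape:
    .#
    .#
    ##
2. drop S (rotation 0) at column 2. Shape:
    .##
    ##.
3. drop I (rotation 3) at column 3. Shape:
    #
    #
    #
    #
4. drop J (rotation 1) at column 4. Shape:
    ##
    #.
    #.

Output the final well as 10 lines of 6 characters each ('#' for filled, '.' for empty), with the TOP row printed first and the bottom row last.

Drop 1: J rot3 at col 1 lands with bottom-row=0; cleared 0 line(s) (total 0); column heights now [0 1 3 0 0 0], max=3
Drop 2: S rot0 at col 2 lands with bottom-row=3; cleared 0 line(s) (total 0); column heights now [0 1 4 5 5 0], max=5
Drop 3: I rot3 at col 3 lands with bottom-row=5; cleared 0 line(s) (total 0); column heights now [0 1 4 9 5 0], max=9
Drop 4: J rot1 at col 4 lands with bottom-row=5; cleared 0 line(s) (total 0); column heights now [0 1 4 9 8 8], max=9

Answer: ......
...#..
...###
...##.
...##.
...##.
..##..
..#...
..#...
.##...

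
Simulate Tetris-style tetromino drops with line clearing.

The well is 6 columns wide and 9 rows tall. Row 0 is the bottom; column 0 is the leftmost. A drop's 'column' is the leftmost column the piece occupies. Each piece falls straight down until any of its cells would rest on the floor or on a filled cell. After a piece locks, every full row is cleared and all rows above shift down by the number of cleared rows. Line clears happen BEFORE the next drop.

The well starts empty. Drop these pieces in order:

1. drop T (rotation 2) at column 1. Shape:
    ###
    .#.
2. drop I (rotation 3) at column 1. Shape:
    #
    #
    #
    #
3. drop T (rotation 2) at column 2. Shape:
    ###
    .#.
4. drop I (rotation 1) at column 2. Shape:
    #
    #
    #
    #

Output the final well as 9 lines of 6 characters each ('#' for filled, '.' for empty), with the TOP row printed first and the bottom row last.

Answer: ......
..#...
..#...
.##...
.##...
.####.
.#.#..
.###..
..#...

Derivation:
Drop 1: T rot2 at col 1 lands with bottom-row=0; cleared 0 line(s) (total 0); column heights now [0 2 2 2 0 0], max=2
Drop 2: I rot3 at col 1 lands with bottom-row=2; cleared 0 line(s) (total 0); column heights now [0 6 2 2 0 0], max=6
Drop 3: T rot2 at col 2 lands with bottom-row=2; cleared 0 line(s) (total 0); column heights now [0 6 4 4 4 0], max=6
Drop 4: I rot1 at col 2 lands with bottom-row=4; cleared 0 line(s) (total 0); column heights now [0 6 8 4 4 0], max=8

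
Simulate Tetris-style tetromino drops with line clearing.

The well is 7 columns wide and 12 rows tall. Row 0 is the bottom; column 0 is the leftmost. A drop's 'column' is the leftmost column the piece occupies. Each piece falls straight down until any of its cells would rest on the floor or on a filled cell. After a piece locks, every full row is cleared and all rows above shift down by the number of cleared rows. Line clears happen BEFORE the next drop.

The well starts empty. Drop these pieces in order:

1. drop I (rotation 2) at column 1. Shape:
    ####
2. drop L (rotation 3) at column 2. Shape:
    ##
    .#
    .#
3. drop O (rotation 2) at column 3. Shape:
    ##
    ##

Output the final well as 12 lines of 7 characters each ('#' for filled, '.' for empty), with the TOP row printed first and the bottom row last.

Answer: .......
.......
.......
.......
.......
.......
...##..
...##..
..##...
...#...
...#...
.####..

Derivation:
Drop 1: I rot2 at col 1 lands with bottom-row=0; cleared 0 line(s) (total 0); column heights now [0 1 1 1 1 0 0], max=1
Drop 2: L rot3 at col 2 lands with bottom-row=1; cleared 0 line(s) (total 0); column heights now [0 1 4 4 1 0 0], max=4
Drop 3: O rot2 at col 3 lands with bottom-row=4; cleared 0 line(s) (total 0); column heights now [0 1 4 6 6 0 0], max=6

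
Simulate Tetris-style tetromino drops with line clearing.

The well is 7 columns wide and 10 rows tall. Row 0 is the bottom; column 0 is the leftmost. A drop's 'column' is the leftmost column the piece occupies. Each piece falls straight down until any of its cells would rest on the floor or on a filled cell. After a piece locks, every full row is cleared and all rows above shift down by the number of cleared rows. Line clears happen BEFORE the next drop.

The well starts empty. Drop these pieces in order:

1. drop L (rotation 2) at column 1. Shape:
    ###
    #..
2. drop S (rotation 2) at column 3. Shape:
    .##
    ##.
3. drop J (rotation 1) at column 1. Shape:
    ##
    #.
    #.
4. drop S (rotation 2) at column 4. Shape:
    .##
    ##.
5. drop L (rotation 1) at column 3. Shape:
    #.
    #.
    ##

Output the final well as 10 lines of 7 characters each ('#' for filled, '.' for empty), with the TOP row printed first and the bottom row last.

Drop 1: L rot2 at col 1 lands with bottom-row=0; cleared 0 line(s) (total 0); column heights now [0 2 2 2 0 0 0], max=2
Drop 2: S rot2 at col 3 lands with bottom-row=2; cleared 0 line(s) (total 0); column heights now [0 2 2 3 4 4 0], max=4
Drop 3: J rot1 at col 1 lands with bottom-row=2; cleared 0 line(s) (total 0); column heights now [0 5 5 3 4 4 0], max=5
Drop 4: S rot2 at col 4 lands with bottom-row=4; cleared 0 line(s) (total 0); column heights now [0 5 5 3 5 6 6], max=6
Drop 5: L rot1 at col 3 lands with bottom-row=5; cleared 0 line(s) (total 0); column heights now [0 5 5 8 6 6 6], max=8

Answer: .......
.......
...#...
...#...
...####
.##.##.
.#..##.
.#.##..
.###...
.#.....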